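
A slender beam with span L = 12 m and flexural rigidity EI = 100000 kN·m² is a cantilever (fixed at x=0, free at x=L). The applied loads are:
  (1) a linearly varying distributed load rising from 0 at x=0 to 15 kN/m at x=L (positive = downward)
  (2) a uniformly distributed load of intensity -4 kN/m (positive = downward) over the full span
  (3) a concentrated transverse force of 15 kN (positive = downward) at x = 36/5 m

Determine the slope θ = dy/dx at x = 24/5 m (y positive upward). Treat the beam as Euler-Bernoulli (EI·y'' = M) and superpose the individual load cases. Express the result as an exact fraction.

Load 1 — triangular load w₀=15 kN/m (0→w₀ over full span):
  θ_1 = (w₀Lx²/4-w₀L²x/3-w₀x⁴/(24L))/EI = (15·12·(24/5)²/4-15·12²·(24/5)/3-15·(24/5)⁴/(24·12))/100000 = -9558/390625 rad
Load 2 — uniform load w=-4 kN/m over full span:
  θ_2 = -wx(x²-3Lx+3L²)/(6EI) = -(-4)·(24/5)·((24/5)²-3·12·(24/5)+3·12²)/(6·100000) = 3528/390625 rad
Load 3 — point force P=15 kN at a=36/5 m (b=L-a=24/5):
  θ_3 = -Px(2a-x)/(2EI)  [x≤a] = -15·(24/5)·(2·(36/5)-(24/5))/(2·100000) = -54/15625 rad
Superposition: θ = Σ θ_i = -1476/78125 rad ≈ -0.018893 rad

θ(24/5) = -1476/78125 rad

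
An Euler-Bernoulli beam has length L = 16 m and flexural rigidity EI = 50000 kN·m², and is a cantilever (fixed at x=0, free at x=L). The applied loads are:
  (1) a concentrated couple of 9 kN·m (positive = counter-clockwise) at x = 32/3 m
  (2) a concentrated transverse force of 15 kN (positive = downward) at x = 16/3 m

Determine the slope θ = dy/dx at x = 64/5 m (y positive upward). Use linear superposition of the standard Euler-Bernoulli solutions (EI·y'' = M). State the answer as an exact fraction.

θ(64/5) = -22/9375 rad

Load 1 — applied couple M₀=9 kN·m at a=32/3 m (b=L-a=16/3):
  θ_1 = M₀a/EI  [x>a] = 9·(32/3)/50000 = 6/3125 rad
Load 2 — point force P=15 kN at a=16/3 m (b=L-a=32/3):
  θ_2 = -Pa²/(2EI)  [x>a] = -15·(16/3)²/(2·50000) = -8/1875 rad
Superposition: θ = Σ θ_i = -22/9375 rad ≈ -0.002347 rad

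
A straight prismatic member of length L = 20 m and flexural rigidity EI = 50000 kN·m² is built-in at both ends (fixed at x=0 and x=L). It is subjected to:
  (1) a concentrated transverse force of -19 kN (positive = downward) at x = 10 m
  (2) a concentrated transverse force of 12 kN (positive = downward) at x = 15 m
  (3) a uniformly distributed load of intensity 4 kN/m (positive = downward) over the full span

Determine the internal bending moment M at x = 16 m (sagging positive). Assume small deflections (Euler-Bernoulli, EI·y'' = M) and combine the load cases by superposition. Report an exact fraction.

Load 1 — point force P=-19 kN at a=10 m (b=L-a=10):
  M_1 = Pa²(a+3b)(L-x)/L³ - Pa²b/L²  [x>a] = (-19)·10²·(10+3·10)·(20-16)/20³ - (-19)·10²·10/20² = 19/2 kN·m
Load 2 — point force P=12 kN at a=15 m (b=L-a=5):
  M_2 = Pa²(a+3b)(L-x)/L³ - Pa²b/L²  [x>a] = 12·15²·(15+3·5)·(20-16)/20³ - 12·15²·5/20² = 27/4 kN·m
Load 3 — uniform load w=4 kN/m over full span:
  M_3 = wLx/2 - wL²/12 - wx²/2 = 4·20·16/2 - 4·20²/12 - 4·16²/2 = -16/3 kN·m
Superposition: M = Σ M_i = 131/12 kN·m ≈ 10.916667 kN·m

M(16) = 131/12 kN·m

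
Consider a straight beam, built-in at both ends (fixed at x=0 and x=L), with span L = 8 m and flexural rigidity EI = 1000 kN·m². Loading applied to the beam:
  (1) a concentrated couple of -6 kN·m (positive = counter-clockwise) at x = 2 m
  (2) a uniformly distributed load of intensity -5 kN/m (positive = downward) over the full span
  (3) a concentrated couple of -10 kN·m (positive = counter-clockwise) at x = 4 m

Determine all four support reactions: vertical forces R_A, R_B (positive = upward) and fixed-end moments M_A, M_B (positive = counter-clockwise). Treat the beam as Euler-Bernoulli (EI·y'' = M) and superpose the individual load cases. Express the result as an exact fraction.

Load 1 — applied couple M₀=-6 kN·m at a=2 m (b=L-a=6):
  R_A = 6M₀ab/L³ = 6·(-6)·2·6/8³ = -27/32 kN
  M_A = M₀b(2a-b)/L² = (-6)·6·(2·2-6)/8² = 9/8 kN·m
  R_B = -6M₀ab/L³ = -6·(-6)·2·6/8³ = 27/32 kN
  M_B = M₀a(2b-a)/L² = (-6)·2·(2·6-2)/8² = -15/8 kN·m
Load 2 — uniform load w=-5 kN/m over full span:
  R_A = wL/2 = (-5)·8/2 = -20 kN
  M_A = wL²/12 = (-5)·8²/12 = -80/3 kN·m
  R_B = wL/2 = (-5)·8/2 = -20 kN
  M_B = -wL²/12 = -(-5)·8²/12 = 80/3 kN·m
Load 3 — applied couple M₀=-10 kN·m at a=4 m (b=L-a=4):
  R_A = 6M₀ab/L³ = 6·(-10)·4·4/8³ = -15/8 kN
  M_A = M₀b(2a-b)/L² = (-10)·4·(2·4-4)/8² = -5/2 kN·m
  R_B = -6M₀ab/L³ = -6·(-10)·4·4/8³ = 15/8 kN
  M_B = M₀a(2b-a)/L² = (-10)·4·(2·4-4)/8² = -5/2 kN·m
Superposition: R_A = -727/32 kN, M_A = -673/24 kN·m, R_B = -553/32 kN, M_B = 535/24 kN·m

R_A = -727/32 kN, M_A = -673/24 kN·m, R_B = -553/32 kN, M_B = 535/24 kN·m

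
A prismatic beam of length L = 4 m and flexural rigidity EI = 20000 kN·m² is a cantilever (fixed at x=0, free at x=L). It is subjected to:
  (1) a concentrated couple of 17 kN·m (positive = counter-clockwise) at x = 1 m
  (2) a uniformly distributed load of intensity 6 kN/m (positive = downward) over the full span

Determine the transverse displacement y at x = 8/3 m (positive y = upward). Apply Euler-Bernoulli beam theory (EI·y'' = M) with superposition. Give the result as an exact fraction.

y(8/3) = -11441/3240000 m

Load 1 — applied couple M₀=17 kN·m at a=1 m (b=L-a=3):
  y_1 = M₀a(2x-a)/(2EI)  [x>a] = 17·1·(2·(8/3)-1)/(2·20000) = 221/120000 m
Load 2 — uniform load w=6 kN/m over full span:
  y_2 = -wx²(x²-4Lx+6L²)/(24EI) = -6·(8/3)²·((8/3)²-4·4·(8/3)+6·4²)/(24·20000) = -272/50625 m
Superposition: y = Σ y_i = -11441/3240000 m ≈ -0.003531 m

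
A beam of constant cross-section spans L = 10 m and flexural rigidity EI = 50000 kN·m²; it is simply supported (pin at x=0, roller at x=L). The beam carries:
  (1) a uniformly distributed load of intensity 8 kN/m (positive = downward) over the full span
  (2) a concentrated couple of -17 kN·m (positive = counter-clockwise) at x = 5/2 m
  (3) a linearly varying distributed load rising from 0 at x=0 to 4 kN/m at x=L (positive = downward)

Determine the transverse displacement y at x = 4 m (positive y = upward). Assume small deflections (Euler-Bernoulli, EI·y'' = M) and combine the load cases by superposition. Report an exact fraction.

y(4) = -787403/30000000 m

Load 1 — uniform load w=8 kN/m over full span:
  y_1 = -wx(L³-2Lx²+x³)/(24EI) = -8·4·(10³-2·10·4²+4³)/(24·50000) = -62/3125 m
Load 2 — applied couple M₀=-17 kN·m at a=5/2 m (b=L-a=15/2):
  y_2 = (M₀x³/(6L)-M₀(x-a)²/2+C₁x)/EI  [x>a] with C₁=M₀(3b²-L²)/(6L)=-935/48 = ((-17)·4³/(6·10)-(-17)·(4-(5/2))²/2+(-935/48)·4)/50000 = -3077/2000000 m
Load 3 — triangular load w₀=4 kN/m (0→w₀ over full span):
  y_3 = -w₀x(7L⁴-10L²x²+3x⁴)/(360LEI) = -4·4·(7·10⁴-10·10²·4²+3·4⁴)/(360·10·50000) = -1141/234375 m
Superposition: y = Σ y_i = -787403/30000000 m ≈ -0.026247 m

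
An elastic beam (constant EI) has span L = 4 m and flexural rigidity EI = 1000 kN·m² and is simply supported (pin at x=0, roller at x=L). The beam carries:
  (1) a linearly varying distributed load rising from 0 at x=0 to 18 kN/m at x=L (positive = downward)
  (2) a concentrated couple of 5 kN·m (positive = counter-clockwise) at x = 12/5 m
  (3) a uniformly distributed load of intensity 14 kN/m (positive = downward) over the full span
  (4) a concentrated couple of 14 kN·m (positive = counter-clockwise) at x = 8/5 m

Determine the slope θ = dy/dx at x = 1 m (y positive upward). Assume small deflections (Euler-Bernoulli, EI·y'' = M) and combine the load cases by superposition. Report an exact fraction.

θ(1) = -49039/1200000 rad

Load 1 — triangular load w₀=18 kN/m (0→w₀ over full span):
  θ_1 = -w₀(7L⁴-30L²x²+15x⁴)/(360LEI) = -18·(7·4⁴-30·4²·1²+15·1⁴)/(360·4·1000) = -1327/80000 rad
Load 2 — applied couple M₀=5 kN·m at a=12/5 m (b=L-a=8/5):
  θ_2 = (M₀x²/(2L)+C₁)/EI  [x≤a] with C₁=M₀(3b²-L²)/(6L)=-26/15 = (5·1²/(2·4)+(-26/15))/1000 = -133/120000 rad
Load 3 — uniform load w=14 kN/m over full span:
  θ_3 = -w(L³-6Lx²+4x³)/(24EI) = -14·(4³-6·4·1²+4·1³)/(24·1000) = -77/3000 rad
Load 4 — applied couple M₀=14 kN·m at a=8/5 m (b=L-a=12/5):
  θ_4 = (M₀x²/(2L)+C₁)/EI  [x≤a] with C₁=M₀(3b²-L²)/(6L)=56/75 = (14·1²/(2·4)+(56/75))/1000 = 749/300000 rad
Superposition: θ = Σ θ_i = -49039/1200000 rad ≈ -0.040866 rad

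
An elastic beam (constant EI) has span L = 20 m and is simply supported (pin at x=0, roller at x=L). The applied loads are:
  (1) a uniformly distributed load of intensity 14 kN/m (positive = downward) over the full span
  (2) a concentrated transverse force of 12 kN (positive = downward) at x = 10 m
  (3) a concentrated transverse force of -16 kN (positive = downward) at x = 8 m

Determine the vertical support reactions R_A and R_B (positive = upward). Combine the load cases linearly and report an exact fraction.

R_A = 682/5 kN, R_B = 698/5 kN

Load 1 — uniform load w=14 kN/m over full span:
  R_A = wL/2 = 14·20/2 = 140 kN
  R_B = wL/2 = 14·20/2 = 140 kN
Load 2 — point force P=12 kN at a=10 m (b=L-a=10):
  R_A = Pb/L = 12·10/20 = 6 kN
  R_B = Pa/L = 12·10/20 = 6 kN
Load 3 — point force P=-16 kN at a=8 m (b=L-a=12):
  R_A = Pb/L = (-16)·12/20 = -48/5 kN
  R_B = Pa/L = (-16)·8/20 = -32/5 kN
Superposition: R_A = 682/5 kN, R_B = 698/5 kN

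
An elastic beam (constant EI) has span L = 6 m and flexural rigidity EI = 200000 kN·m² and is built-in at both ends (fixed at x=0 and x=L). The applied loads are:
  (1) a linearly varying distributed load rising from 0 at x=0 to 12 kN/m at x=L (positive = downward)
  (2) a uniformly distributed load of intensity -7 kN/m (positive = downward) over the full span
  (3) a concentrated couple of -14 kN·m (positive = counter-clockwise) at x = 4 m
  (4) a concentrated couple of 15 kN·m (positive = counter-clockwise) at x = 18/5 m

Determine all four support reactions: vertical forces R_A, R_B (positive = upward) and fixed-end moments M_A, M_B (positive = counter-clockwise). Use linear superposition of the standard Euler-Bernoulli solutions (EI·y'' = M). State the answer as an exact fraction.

R_A = -437/45 kN, M_A = -97/15 kN·m, R_B = 167/45 kN, M_B = 6/5 kN·m

Load 1 — triangular load w₀=12 kN/m (0→w₀ over full span):
  R_A = 3w₀L/20 = 3·12·6/20 = 54/5 kN
  M_A = w₀L²/30 = 12·6²/30 = 72/5 kN·m
  R_B = 7w₀L/20 = 7·12·6/20 = 126/5 kN
  M_B = -w₀L²/20 = -12·6²/20 = -108/5 kN·m
Load 2 — uniform load w=-7 kN/m over full span:
  R_A = wL/2 = (-7)·6/2 = -21 kN
  M_A = wL²/12 = (-7)·6²/12 = -21 kN·m
  R_B = wL/2 = (-7)·6/2 = -21 kN
  M_B = -wL²/12 = -(-7)·6²/12 = 21 kN·m
Load 3 — applied couple M₀=-14 kN·m at a=4 m (b=L-a=2):
  R_A = 6M₀ab/L³ = 6·(-14)·4·2/6³ = -28/9 kN
  M_A = M₀b(2a-b)/L² = (-14)·2·(2·4-2)/6² = -14/3 kN·m
  R_B = -6M₀ab/L³ = -6·(-14)·4·2/6³ = 28/9 kN
  M_B = M₀a(2b-a)/L² = (-14)·4·(2·2-4)/6² = 0 kN·m
Load 4 — applied couple M₀=15 kN·m at a=18/5 m (b=L-a=12/5):
  R_A = 6M₀ab/L³ = 6·15·(18/5)·(12/5)/6³ = 18/5 kN
  M_A = M₀b(2a-b)/L² = 15·(12/5)·(2·(18/5)-(12/5))/6² = 24/5 kN·m
  R_B = -6M₀ab/L³ = -6·15·(18/5)·(12/5)/6³ = -18/5 kN
  M_B = M₀a(2b-a)/L² = 15·(18/5)·(2·(12/5)-(18/5))/6² = 9/5 kN·m
Superposition: R_A = -437/45 kN, M_A = -97/15 kN·m, R_B = 167/45 kN, M_B = 6/5 kN·m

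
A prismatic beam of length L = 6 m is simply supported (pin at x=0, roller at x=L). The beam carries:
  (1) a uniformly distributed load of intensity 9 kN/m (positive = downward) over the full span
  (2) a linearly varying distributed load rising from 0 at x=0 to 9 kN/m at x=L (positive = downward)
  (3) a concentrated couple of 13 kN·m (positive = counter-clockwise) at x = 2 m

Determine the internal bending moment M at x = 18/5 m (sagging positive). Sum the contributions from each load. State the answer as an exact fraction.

Load 1 — uniform load w=9 kN/m over full span:
  M_1 = wx(L-x)/2 = 9·(18/5)·(6-(18/5))/2 = 972/25 kN·m
Load 2 — triangular load w₀=9 kN/m (0→w₀ over full span):
  M_2 = w₀Lx/6 - w₀x³/(6L) = 9·6·(18/5)/6 - 9·(18/5)³/(6·6) = 2592/125 kN·m
Load 3 — applied couple M₀=13 kN·m at a=2 m (b=L-a=4):
  M_3 = M₀x/L - M₀  [x>a] = 13·(18/5)/6 - 13 = -26/5 kN·m
Superposition: M = Σ M_i = 6802/125 kN·m ≈ 54.416000 kN·m

M(18/5) = 6802/125 kN·m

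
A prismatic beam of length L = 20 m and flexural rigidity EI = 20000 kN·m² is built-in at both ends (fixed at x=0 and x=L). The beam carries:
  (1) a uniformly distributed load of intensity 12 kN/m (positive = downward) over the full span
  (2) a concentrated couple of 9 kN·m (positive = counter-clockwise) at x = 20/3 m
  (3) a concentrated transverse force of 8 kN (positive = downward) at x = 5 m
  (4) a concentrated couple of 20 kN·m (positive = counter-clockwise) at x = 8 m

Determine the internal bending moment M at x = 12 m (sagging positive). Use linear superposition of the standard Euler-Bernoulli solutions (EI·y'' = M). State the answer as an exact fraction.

M(12) = 8579/50 kN·m

Load 1 — uniform load w=12 kN/m over full span:
  M_1 = wLx/2 - wL²/12 - wx²/2 = 12·20·12/2 - 12·20²/12 - 12·12²/2 = 176 kN·m
Load 2 — applied couple M₀=9 kN·m at a=20/3 m (b=L-a=40/3):
  M_2 = R_Ax - M_A - M₀  [x>a] with R_A=3/5, M_A=0 = (3/5)·12 - 0 - 9 = -9/5 kN·m
Load 3 — point force P=8 kN at a=5 m (b=L-a=15):
  M_3 = Pa²(a+3b)(L-x)/L³ - Pa²b/L²  [x>a] = 8·5²·(5+3·15)·(20-12)/20³ - 8·5²·15/20² = 5/2 kN·m
Load 4 — applied couple M₀=20 kN·m at a=8 m (b=L-a=12):
  M_4 = R_Ax - M_A - M₀  [x>a] with R_A=36/25, M_A=12/5 = (36/25)·12 - (12/5) - 20 = -128/25 kN·m
Superposition: M = Σ M_i = 8579/50 kN·m ≈ 171.580000 kN·m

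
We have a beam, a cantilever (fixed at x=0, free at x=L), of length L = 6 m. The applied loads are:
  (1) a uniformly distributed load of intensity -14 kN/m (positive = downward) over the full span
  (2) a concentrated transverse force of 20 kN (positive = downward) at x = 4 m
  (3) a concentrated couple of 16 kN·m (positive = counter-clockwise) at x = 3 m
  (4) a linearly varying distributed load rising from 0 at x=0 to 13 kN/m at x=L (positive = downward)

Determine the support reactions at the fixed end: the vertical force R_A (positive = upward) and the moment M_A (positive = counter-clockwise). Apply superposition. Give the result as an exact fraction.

R_A = -25 kN, M_A = -32 kN·m

Load 1 — uniform load w=-14 kN/m over full span:
  R_A = wL = (-14)·6 = -84 kN
  M_A = wL²/2 = (-14)·6²/2 = -252 kN·m
Load 2 — point force P=20 kN at a=4 m (b=L-a=2):
  R_A = P = 20 kN
  M_A = Pa = 20·4 = 80 kN·m
Load 3 — applied couple M₀=16 kN·m at a=3 m (b=L-a=3):
  R_A = 0 kN
  M_A = -M₀ = -16 kN·m
Load 4 — triangular load w₀=13 kN/m (0→w₀ over full span):
  R_A = w₀L/2 = 13·6/2 = 39 kN
  M_A = w₀L²/3 = 13·6²/3 = 156 kN·m
Superposition: R_A = -25 kN, M_A = -32 kN·m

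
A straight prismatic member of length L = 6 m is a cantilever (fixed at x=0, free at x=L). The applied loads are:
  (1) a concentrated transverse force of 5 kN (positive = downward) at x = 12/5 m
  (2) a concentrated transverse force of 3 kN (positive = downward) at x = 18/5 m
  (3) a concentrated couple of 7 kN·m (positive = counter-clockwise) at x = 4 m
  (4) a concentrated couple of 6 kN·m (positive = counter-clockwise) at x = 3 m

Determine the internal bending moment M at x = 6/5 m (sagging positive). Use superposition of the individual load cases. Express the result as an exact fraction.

Load 1 — point force P=5 kN at a=12/5 m (b=L-a=18/5):
  M_1 = -P(a-x)  [x≤a] = -5·((12/5)-(6/5)) = -6 kN·m
Load 2 — point force P=3 kN at a=18/5 m (b=L-a=12/5):
  M_2 = -P(a-x)  [x≤a] = -3·((18/5)-(6/5)) = -36/5 kN·m
Load 3 — applied couple M₀=7 kN·m at a=4 m (b=L-a=2):
  M_3 = M₀  [x≤a] = 7 = 7 kN·m
Load 4 — applied couple M₀=6 kN·m at a=3 m (b=L-a=3):
  M_4 = M₀  [x≤a] = 6 = 6 kN·m
Superposition: M = Σ M_i = -1/5 kN·m ≈ -0.200000 kN·m

M(6/5) = -1/5 kN·m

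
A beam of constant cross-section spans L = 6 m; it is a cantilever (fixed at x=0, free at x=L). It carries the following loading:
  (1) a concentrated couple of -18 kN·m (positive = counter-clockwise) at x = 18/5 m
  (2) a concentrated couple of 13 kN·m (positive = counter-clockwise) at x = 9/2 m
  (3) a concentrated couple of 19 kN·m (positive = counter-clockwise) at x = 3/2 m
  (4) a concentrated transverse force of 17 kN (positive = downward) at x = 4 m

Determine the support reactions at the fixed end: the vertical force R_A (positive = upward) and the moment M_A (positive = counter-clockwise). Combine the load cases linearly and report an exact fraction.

R_A = 17 kN, M_A = 54 kN·m

Load 1 — applied couple M₀=-18 kN·m at a=18/5 m (b=L-a=12/5):
  R_A = 0 kN
  M_A = -M₀ = -(-18) = 18 kN·m
Load 2 — applied couple M₀=13 kN·m at a=9/2 m (b=L-a=3/2):
  R_A = 0 kN
  M_A = -M₀ = -13 kN·m
Load 3 — applied couple M₀=19 kN·m at a=3/2 m (b=L-a=9/2):
  R_A = 0 kN
  M_A = -M₀ = -19 kN·m
Load 4 — point force P=17 kN at a=4 m (b=L-a=2):
  R_A = P = 17 kN
  M_A = Pa = 17·4 = 68 kN·m
Superposition: R_A = 17 kN, M_A = 54 kN·m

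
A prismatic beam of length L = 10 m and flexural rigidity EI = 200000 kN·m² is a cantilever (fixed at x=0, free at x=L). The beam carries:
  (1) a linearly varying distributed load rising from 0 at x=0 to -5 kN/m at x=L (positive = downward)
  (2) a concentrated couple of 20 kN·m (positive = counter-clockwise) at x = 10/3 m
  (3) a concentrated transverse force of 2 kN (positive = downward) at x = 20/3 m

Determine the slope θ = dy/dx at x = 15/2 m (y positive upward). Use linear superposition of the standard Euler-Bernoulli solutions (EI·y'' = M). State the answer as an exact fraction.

θ(15/2) = 58523/18432000 rad

Load 1 — triangular load w₀=-5 kN/m (0→w₀ over full span):
  θ_1 = (w₀Lx²/4-w₀L²x/3-w₀x⁴/(24L))/EI = ((-5)·10·(15/2)²/4-(-5)·10²·(15/2)/3-(-5)·(15/2)⁴/(24·10))/200000 = 251/81920 rad
Load 2 — applied couple M₀=20 kN·m at a=10/3 m (b=L-a=20/3):
  θ_2 = M₀a/EI  [x>a] = 20·(10/3)/200000 = 1/3000 rad
Load 3 — point force P=2 kN at a=20/3 m (b=L-a=10/3):
  θ_3 = -Pa²/(2EI)  [x>a] = -2·(20/3)²/(2·200000) = -1/4500 rad
Superposition: θ = Σ θ_i = 58523/18432000 rad ≈ 0.003175 rad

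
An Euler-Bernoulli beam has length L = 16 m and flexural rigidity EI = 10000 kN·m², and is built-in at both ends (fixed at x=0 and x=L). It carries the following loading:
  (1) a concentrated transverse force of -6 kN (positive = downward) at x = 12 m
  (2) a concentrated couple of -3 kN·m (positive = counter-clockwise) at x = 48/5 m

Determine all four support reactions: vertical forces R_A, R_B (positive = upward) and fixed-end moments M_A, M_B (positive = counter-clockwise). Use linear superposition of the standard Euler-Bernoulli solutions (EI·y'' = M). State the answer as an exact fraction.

R_A = -483/400 kN, M_A = -273/50 kN·m, R_B = -1917/400 kN, M_B = 657/50 kN·m

Load 1 — point force P=-6 kN at a=12 m (b=L-a=4):
  R_A = Pb²(3a+b)/L³ = (-6)·4²·(3·12+4)/16³ = -15/16 kN
  M_A = Pab²/L² = (-6)·12·4²/16² = -9/2 kN·m
  R_B = Pa²(a+3b)/L³ = (-6)·12²·(12+3·4)/16³ = -81/16 kN
  M_B = -Pa²b/L² = -(-6)·12²·4/16² = 27/2 kN·m
Load 2 — applied couple M₀=-3 kN·m at a=48/5 m (b=L-a=32/5):
  R_A = 6M₀ab/L³ = 6·(-3)·(48/5)·(32/5)/16³ = -27/100 kN
  M_A = M₀b(2a-b)/L² = (-3)·(32/5)·(2·(48/5)-(32/5))/16² = -24/25 kN·m
  R_B = -6M₀ab/L³ = -6·(-3)·(48/5)·(32/5)/16³ = 27/100 kN
  M_B = M₀a(2b-a)/L² = (-3)·(48/5)·(2·(32/5)-(48/5))/16² = -9/25 kN·m
Superposition: R_A = -483/400 kN, M_A = -273/50 kN·m, R_B = -1917/400 kN, M_B = 657/50 kN·m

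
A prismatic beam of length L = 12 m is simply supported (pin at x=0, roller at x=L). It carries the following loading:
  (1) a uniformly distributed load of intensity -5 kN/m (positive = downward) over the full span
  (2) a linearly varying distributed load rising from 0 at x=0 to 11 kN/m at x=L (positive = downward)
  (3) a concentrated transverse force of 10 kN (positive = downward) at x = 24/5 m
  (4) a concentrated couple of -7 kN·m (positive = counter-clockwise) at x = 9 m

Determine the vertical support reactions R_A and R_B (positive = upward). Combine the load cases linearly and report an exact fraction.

Load 1 — uniform load w=-5 kN/m over full span:
  R_A = wL/2 = (-5)·12/2 = -30 kN
  R_B = wL/2 = (-5)·12/2 = -30 kN
Load 2 — triangular load w₀=11 kN/m (0→w₀ over full span):
  R_A = w₀L/6 = 11·12/6 = 22 kN
  R_B = w₀L/3 = 11·12/3 = 44 kN
Load 3 — point force P=10 kN at a=24/5 m (b=L-a=36/5):
  R_A = Pb/L = 10·(36/5)/12 = 6 kN
  R_B = Pa/L = 10·(24/5)/12 = 4 kN
Load 4 — applied couple M₀=-7 kN·m at a=9 m (b=L-a=3):
  R_A = M₀/L = (-7)/12 = -7/12 kN
  R_B = -M₀/L = -(-7)/12 = 7/12 kN
Superposition: R_A = -31/12 kN, R_B = 223/12 kN

R_A = -31/12 kN, R_B = 223/12 kN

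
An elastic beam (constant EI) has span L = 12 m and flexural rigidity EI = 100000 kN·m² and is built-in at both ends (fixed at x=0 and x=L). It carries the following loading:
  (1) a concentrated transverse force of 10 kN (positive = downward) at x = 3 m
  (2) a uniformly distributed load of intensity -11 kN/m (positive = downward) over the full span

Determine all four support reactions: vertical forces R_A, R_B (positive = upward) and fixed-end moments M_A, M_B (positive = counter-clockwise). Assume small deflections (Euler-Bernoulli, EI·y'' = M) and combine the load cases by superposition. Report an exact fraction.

R_A = -921/16 kN, M_A = -921/8 kN·m, R_B = -1031/16 kN, M_B = 1011/8 kN·m

Load 1 — point force P=10 kN at a=3 m (b=L-a=9):
  R_A = Pb²(3a+b)/L³ = 10·9²·(3·3+9)/12³ = 135/16 kN
  M_A = Pab²/L² = 10·3·9²/12² = 135/8 kN·m
  R_B = Pa²(a+3b)/L³ = 10·3²·(3+3·9)/12³ = 25/16 kN
  M_B = -Pa²b/L² = -10·3²·9/12² = -45/8 kN·m
Load 2 — uniform load w=-11 kN/m over full span:
  R_A = wL/2 = (-11)·12/2 = -66 kN
  M_A = wL²/12 = (-11)·12²/12 = -132 kN·m
  R_B = wL/2 = (-11)·12/2 = -66 kN
  M_B = -wL²/12 = -(-11)·12²/12 = 132 kN·m
Superposition: R_A = -921/16 kN, M_A = -921/8 kN·m, R_B = -1031/16 kN, M_B = 1011/8 kN·m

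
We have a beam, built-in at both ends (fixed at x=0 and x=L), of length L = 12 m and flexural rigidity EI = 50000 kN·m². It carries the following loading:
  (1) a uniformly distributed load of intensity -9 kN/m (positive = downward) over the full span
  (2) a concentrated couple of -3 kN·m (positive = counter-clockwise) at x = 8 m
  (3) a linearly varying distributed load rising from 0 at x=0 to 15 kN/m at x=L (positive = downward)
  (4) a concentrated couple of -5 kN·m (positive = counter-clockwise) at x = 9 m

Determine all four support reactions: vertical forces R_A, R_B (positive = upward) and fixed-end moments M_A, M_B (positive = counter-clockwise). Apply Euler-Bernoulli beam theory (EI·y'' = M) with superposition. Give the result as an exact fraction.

Load 1 — uniform load w=-9 kN/m over full span:
  R_A = wL/2 = (-9)·12/2 = -54 kN
  M_A = wL²/12 = (-9)·12²/12 = -108 kN·m
  R_B = wL/2 = (-9)·12/2 = -54 kN
  M_B = -wL²/12 = -(-9)·12²/12 = 108 kN·m
Load 2 — applied couple M₀=-3 kN·m at a=8 m (b=L-a=4):
  R_A = 6M₀ab/L³ = 6·(-3)·8·4/12³ = -1/3 kN
  M_A = M₀b(2a-b)/L² = (-3)·4·(2·8-4)/12² = -1 kN·m
  R_B = -6M₀ab/L³ = -6·(-3)·8·4/12³ = 1/3 kN
  M_B = M₀a(2b-a)/L² = (-3)·8·(2·4-8)/12² = 0 kN·m
Load 3 — triangular load w₀=15 kN/m (0→w₀ over full span):
  R_A = 3w₀L/20 = 3·15·12/20 = 27 kN
  M_A = w₀L²/30 = 15·12²/30 = 72 kN·m
  R_B = 7w₀L/20 = 7·15·12/20 = 63 kN
  M_B = -w₀L²/20 = -15·12²/20 = -108 kN·m
Load 4 — applied couple M₀=-5 kN·m at a=9 m (b=L-a=3):
  R_A = 6M₀ab/L³ = 6·(-5)·9·3/12³ = -15/32 kN
  M_A = M₀b(2a-b)/L² = (-5)·3·(2·9-3)/12² = -25/16 kN·m
  R_B = -6M₀ab/L³ = -6·(-5)·9·3/12³ = 15/32 kN
  M_B = M₀a(2b-a)/L² = (-5)·9·(2·3-9)/12² = 15/16 kN·m
Superposition: R_A = -2669/96 kN, M_A = -617/16 kN·m, R_B = 941/96 kN, M_B = 15/16 kN·m

R_A = -2669/96 kN, M_A = -617/16 kN·m, R_B = 941/96 kN, M_B = 15/16 kN·m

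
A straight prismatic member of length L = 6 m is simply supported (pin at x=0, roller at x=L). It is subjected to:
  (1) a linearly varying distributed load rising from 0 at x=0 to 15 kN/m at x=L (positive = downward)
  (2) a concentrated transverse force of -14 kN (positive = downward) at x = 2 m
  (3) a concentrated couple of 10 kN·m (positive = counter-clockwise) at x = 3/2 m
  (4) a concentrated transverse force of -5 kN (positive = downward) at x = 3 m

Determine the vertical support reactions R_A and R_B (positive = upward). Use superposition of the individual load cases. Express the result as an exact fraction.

Load 1 — triangular load w₀=15 kN/m (0→w₀ over full span):
  R_A = w₀L/6 = 15·6/6 = 15 kN
  R_B = w₀L/3 = 15·6/3 = 30 kN
Load 2 — point force P=-14 kN at a=2 m (b=L-a=4):
  R_A = Pb/L = (-14)·4/6 = -28/3 kN
  R_B = Pa/L = (-14)·2/6 = -14/3 kN
Load 3 — applied couple M₀=10 kN·m at a=3/2 m (b=L-a=9/2):
  R_A = M₀/L = 10/6 = 5/3 kN
  R_B = -M₀/L = -10/6 = -5/3 kN
Load 4 — point force P=-5 kN at a=3 m (b=L-a=3):
  R_A = Pb/L = (-5)·3/6 = -5/2 kN
  R_B = Pa/L = (-5)·3/6 = -5/2 kN
Superposition: R_A = 29/6 kN, R_B = 127/6 kN

R_A = 29/6 kN, R_B = 127/6 kN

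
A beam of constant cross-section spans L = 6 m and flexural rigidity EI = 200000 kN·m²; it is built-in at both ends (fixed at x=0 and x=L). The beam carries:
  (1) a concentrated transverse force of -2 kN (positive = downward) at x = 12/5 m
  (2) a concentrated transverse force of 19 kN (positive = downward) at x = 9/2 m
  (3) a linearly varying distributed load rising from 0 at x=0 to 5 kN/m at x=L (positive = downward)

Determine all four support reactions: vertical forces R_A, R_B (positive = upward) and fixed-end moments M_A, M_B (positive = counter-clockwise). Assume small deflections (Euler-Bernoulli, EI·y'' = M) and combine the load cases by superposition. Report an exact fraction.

R_A = 24691/4000 kN, M_A = 38463/4000 kN·m, R_B = 103309/4000 kN, M_B = -95517/4000 kN·m

Load 1 — point force P=-2 kN at a=12/5 m (b=L-a=18/5):
  R_A = Pb²(3a+b)/L³ = (-2)·(18/5)²·(3·(12/5)+(18/5))/6³ = -162/125 kN
  M_A = Pab²/L² = (-2)·(12/5)·(18/5)²/6² = -216/125 kN·m
  R_B = Pa²(a+3b)/L³ = (-2)·(12/5)²·((12/5)+3·(18/5))/6³ = -88/125 kN
  M_B = -Pa²b/L² = -(-2)·(12/5)²·(18/5)/6² = 144/125 kN·m
Load 2 — point force P=19 kN at a=9/2 m (b=L-a=3/2):
  R_A = Pb²(3a+b)/L³ = 19·(3/2)²·(3·(9/2)+(3/2))/6³ = 95/32 kN
  M_A = Pab²/L² = 19·(9/2)·(3/2)²/6² = 171/32 kN·m
  R_B = Pa²(a+3b)/L³ = 19·(9/2)²·((9/2)+3·(3/2))/6³ = 513/32 kN
  M_B = -Pa²b/L² = -19·(9/2)²·(3/2)/6² = -513/32 kN·m
Load 3 — triangular load w₀=5 kN/m (0→w₀ over full span):
  R_A = 3w₀L/20 = 3·5·6/20 = 9/2 kN
  M_A = w₀L²/30 = 5·6²/30 = 6 kN·m
  R_B = 7w₀L/20 = 7·5·6/20 = 21/2 kN
  M_B = -w₀L²/20 = -5·6²/20 = -9 kN·m
Superposition: R_A = 24691/4000 kN, M_A = 38463/4000 kN·m, R_B = 103309/4000 kN, M_B = -95517/4000 kN·m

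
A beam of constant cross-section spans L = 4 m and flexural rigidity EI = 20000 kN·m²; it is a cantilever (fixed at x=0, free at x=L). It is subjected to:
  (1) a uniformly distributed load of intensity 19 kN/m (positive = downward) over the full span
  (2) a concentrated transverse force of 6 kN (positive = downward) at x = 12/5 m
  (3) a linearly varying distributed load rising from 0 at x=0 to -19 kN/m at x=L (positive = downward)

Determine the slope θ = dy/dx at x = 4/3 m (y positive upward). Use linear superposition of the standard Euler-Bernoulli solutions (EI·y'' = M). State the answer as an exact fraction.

θ(4/3) = -8281/3037500 rad

Load 1 — uniform load w=19 kN/m over full span:
  θ_1 = -wx(x²-3Lx+3L²)/(6EI) = -19·(4/3)·((4/3)²-3·4·(4/3)+3·4²)/(6·20000) = -361/50625 rad
Load 2 — point force P=6 kN at a=12/5 m (b=L-a=8/5):
  θ_2 = -Px(2a-x)/(2EI)  [x≤a] = -6·(4/3)·(2·(12/5)-(4/3))/(2·20000) = -13/18750 rad
Load 3 — triangular load w₀=-19 kN/m (0→w₀ over full span):
  θ_3 = (w₀Lx²/4-w₀L²x/3-w₀x⁴/(24L))/EI = ((-19)·4·(4/3)²/4-(-19)·4²·(4/3)/3-(-19)·(4/3)⁴/(24·4))/20000 = 3097/607500 rad
Superposition: θ = Σ θ_i = -8281/3037500 rad ≈ -0.002726 rad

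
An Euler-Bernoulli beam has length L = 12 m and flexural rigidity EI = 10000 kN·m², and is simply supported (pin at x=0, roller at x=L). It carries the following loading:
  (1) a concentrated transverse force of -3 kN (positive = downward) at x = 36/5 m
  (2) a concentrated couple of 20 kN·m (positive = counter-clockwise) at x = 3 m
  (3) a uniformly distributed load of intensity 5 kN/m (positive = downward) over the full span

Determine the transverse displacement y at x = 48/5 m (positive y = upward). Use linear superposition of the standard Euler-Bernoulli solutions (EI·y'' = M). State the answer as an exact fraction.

y(48/5) = -41589/625000 m

Load 1 — point force P=-3 kN at a=36/5 m (b=L-a=24/5):
  y_1 = -Pa(L-x)(2Lx-a²-x²)/(6LEI)  [x>a] = -(-3)·(36/5)·(12-(48/5))·(2·12·(48/5)-(36/5)²-(48/5)²)/(6·12·10000) = 486/78125 m
Load 2 — applied couple M₀=20 kN·m at a=3 m (b=L-a=9):
  y_2 = (M₀x³/(6L)-M₀(x-a)²/2+C₁x)/EI  [x>a] with C₁=M₀(3b²-L²)/(6L)=55/2 = (20·(48/5)³/(6·12)-20·((48/5)-3)²/2+(55/2)·(48/5))/10000 = 927/125000 m
Load 3 — uniform load w=5 kN/m over full span:
  y_3 = -wx(L³-2Lx²+x³)/(24EI) = -5·(48/5)·(12³-2·12·(48/5)²+(48/5)³)/(24·10000) = -6264/78125 m
Superposition: y = Σ y_i = -41589/625000 m ≈ -0.066542 m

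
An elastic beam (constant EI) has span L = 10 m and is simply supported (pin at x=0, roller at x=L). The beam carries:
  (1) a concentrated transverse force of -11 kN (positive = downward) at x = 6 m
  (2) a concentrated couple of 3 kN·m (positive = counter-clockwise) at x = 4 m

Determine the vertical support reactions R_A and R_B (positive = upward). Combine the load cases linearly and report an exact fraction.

Load 1 — point force P=-11 kN at a=6 m (b=L-a=4):
  R_A = Pb/L = (-11)·4/10 = -22/5 kN
  R_B = Pa/L = (-11)·6/10 = -33/5 kN
Load 2 — applied couple M₀=3 kN·m at a=4 m (b=L-a=6):
  R_A = M₀/L = 3/10 kN
  R_B = -M₀/L = -3/10 kN
Superposition: R_A = -41/10 kN, R_B = -69/10 kN

R_A = -41/10 kN, R_B = -69/10 kN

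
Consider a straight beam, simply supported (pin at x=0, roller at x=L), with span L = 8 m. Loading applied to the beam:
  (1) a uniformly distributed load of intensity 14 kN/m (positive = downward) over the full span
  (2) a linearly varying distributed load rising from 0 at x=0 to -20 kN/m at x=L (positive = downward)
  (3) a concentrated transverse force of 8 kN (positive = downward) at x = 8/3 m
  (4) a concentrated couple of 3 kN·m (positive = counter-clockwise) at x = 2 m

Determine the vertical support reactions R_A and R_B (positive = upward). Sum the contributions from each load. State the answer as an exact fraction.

R_A = 841/24 kN, R_B = 119/24 kN

Load 1 — uniform load w=14 kN/m over full span:
  R_A = wL/2 = 14·8/2 = 56 kN
  R_B = wL/2 = 14·8/2 = 56 kN
Load 2 — triangular load w₀=-20 kN/m (0→w₀ over full span):
  R_A = w₀L/6 = (-20)·8/6 = -80/3 kN
  R_B = w₀L/3 = (-20)·8/3 = -160/3 kN
Load 3 — point force P=8 kN at a=8/3 m (b=L-a=16/3):
  R_A = Pb/L = 8·(16/3)/8 = 16/3 kN
  R_B = Pa/L = 8·(8/3)/8 = 8/3 kN
Load 4 — applied couple M₀=3 kN·m at a=2 m (b=L-a=6):
  R_A = M₀/L = 3/8 kN
  R_B = -M₀/L = -3/8 kN
Superposition: R_A = 841/24 kN, R_B = 119/24 kN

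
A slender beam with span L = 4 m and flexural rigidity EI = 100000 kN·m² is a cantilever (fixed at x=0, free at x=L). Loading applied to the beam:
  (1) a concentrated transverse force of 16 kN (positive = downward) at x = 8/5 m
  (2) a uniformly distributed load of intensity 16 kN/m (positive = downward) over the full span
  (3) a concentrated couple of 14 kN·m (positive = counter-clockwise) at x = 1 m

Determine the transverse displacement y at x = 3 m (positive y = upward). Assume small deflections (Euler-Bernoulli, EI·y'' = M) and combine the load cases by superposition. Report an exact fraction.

Load 1 — point force P=16 kN at a=8/5 m (b=L-a=12/5):
  y_1 = -Pa²(3x-a)/(6EI)  [x>a] = -16·(8/5)²·(3·3-(8/5))/(6·100000) = -592/1171875 m
Load 2 — uniform load w=16 kN/m over full span:
  y_2 = -wx²(x²-4Lx+6L²)/(24EI) = -16·3²·(3²-4·4·3+6·4²)/(24·100000) = -171/50000 m
Load 3 — applied couple M₀=14 kN·m at a=1 m (b=L-a=3):
  y_3 = M₀a(2x-a)/(2EI)  [x>a] = 14·1·(2·3-1)/(2·100000) = 7/20000 m
Superposition: y = Σ y_i = -134069/37500000 m ≈ -0.003575 m

y(3) = -134069/37500000 m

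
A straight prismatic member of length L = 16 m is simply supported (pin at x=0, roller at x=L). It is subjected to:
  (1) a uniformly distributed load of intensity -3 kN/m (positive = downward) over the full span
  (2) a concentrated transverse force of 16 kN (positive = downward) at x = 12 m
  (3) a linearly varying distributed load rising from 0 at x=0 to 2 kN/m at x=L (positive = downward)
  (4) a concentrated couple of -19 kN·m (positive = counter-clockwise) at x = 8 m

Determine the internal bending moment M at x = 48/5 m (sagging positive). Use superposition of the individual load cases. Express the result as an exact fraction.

M(48/5) = -1674/125 kN·m

Load 1 — uniform load w=-3 kN/m over full span:
  M_1 = wx(L-x)/2 = (-3)·(48/5)·(16-(48/5))/2 = -2304/25 kN·m
Load 2 — point force P=16 kN at a=12 m (b=L-a=4):
  M_2 = Pbx/L  [x≤a] = 16·4·(48/5)/16 = 192/5 kN·m
Load 3 — triangular load w₀=2 kN/m (0→w₀ over full span):
  M_3 = w₀Lx/6 - w₀x³/(6L) = 2·16·(48/5)/6 - 2·(48/5)³/(6·16) = 4096/125 kN·m
Load 4 — applied couple M₀=-19 kN·m at a=8 m (b=L-a=8):
  M_4 = M₀x/L - M₀  [x>a] = (-19)·(48/5)/16 - (-19) = 38/5 kN·m
Superposition: M = Σ M_i = -1674/125 kN·m ≈ -13.392000 kN·m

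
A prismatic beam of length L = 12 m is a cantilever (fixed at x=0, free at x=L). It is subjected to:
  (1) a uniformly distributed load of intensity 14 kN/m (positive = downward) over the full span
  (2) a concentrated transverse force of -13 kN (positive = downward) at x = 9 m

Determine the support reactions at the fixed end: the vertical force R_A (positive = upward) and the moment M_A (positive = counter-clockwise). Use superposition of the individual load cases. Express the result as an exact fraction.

Load 1 — uniform load w=14 kN/m over full span:
  R_A = wL = 14·12 = 168 kN
  M_A = wL²/2 = 14·12²/2 = 1008 kN·m
Load 2 — point force P=-13 kN at a=9 m (b=L-a=3):
  R_A = P = (-13) = -13 kN
  M_A = Pa = (-13)·9 = -117 kN·m
Superposition: R_A = 155 kN, M_A = 891 kN·m

R_A = 155 kN, M_A = 891 kN·m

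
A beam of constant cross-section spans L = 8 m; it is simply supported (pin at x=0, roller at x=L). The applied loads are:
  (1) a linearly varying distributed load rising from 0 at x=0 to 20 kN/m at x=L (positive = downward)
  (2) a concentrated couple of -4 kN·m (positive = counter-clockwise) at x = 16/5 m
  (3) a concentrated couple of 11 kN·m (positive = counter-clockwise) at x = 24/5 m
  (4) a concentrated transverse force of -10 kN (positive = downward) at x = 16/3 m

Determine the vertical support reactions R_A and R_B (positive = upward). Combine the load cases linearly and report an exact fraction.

R_A = 581/24 kN, R_B = 1099/24 kN

Load 1 — triangular load w₀=20 kN/m (0→w₀ over full span):
  R_A = w₀L/6 = 20·8/6 = 80/3 kN
  R_B = w₀L/3 = 20·8/3 = 160/3 kN
Load 2 — applied couple M₀=-4 kN·m at a=16/5 m (b=L-a=24/5):
  R_A = M₀/L = (-4)/8 = -1/2 kN
  R_B = -M₀/L = -(-4)/8 = 1/2 kN
Load 3 — applied couple M₀=11 kN·m at a=24/5 m (b=L-a=16/5):
  R_A = M₀/L = 11/8 kN
  R_B = -M₀/L = -11/8 kN
Load 4 — point force P=-10 kN at a=16/3 m (b=L-a=8/3):
  R_A = Pb/L = (-10)·(8/3)/8 = -10/3 kN
  R_B = Pa/L = (-10)·(16/3)/8 = -20/3 kN
Superposition: R_A = 581/24 kN, R_B = 1099/24 kN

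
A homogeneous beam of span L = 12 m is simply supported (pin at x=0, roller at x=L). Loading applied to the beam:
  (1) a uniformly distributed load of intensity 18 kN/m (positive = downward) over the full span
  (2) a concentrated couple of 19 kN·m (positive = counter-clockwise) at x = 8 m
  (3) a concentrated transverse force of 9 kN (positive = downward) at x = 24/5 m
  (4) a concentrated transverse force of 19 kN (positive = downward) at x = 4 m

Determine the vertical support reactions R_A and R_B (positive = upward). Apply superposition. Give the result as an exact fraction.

Load 1 — uniform load w=18 kN/m over full span:
  R_A = wL/2 = 18·12/2 = 108 kN
  R_B = wL/2 = 18·12/2 = 108 kN
Load 2 — applied couple M₀=19 kN·m at a=8 m (b=L-a=4):
  R_A = M₀/L = 19/12 kN
  R_B = -M₀/L = -19/12 kN
Load 3 — point force P=9 kN at a=24/5 m (b=L-a=36/5):
  R_A = Pb/L = 9·(36/5)/12 = 27/5 kN
  R_B = Pa/L = 9·(24/5)/12 = 18/5 kN
Load 4 — point force P=19 kN at a=4 m (b=L-a=8):
  R_A = Pb/L = 19·8/12 = 38/3 kN
  R_B = Pa/L = 19·4/12 = 19/3 kN
Superposition: R_A = 2553/20 kN, R_B = 2327/20 kN

R_A = 2553/20 kN, R_B = 2327/20 kN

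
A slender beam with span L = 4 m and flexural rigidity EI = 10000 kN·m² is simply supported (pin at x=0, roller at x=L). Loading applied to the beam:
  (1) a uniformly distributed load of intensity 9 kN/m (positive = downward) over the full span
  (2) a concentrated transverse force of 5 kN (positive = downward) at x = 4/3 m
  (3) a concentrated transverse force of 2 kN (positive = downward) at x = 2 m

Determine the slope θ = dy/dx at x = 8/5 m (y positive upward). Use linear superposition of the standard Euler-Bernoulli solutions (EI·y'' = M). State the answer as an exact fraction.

θ(8/5) = -43909/50625000 rad

Load 1 — uniform load w=9 kN/m over full span:
  θ_1 = -w(L³-6Lx²+4x³)/(24EI) = -9·(4³-6·4·(8/5)²+4·(8/5)³)/(24·10000) = -111/156250 rad
Load 2 — point force P=5 kN at a=4/3 m (b=L-a=8/3):
  θ_2 = -Pa(2L²-6Lx+3x²+a²)/(6LEI)  [x>a] = -5·(4/3)·(2·4²-6·4·(8/5)+3·(8/5)²+(4/3)²)/(6·4·10000) = -43/506250 rad
Load 3 — point force P=2 kN at a=2 m (b=L-a=2):
  θ_3 = -Pb(L²-b²-3x²)/(6LEI)  [x≤a] = -2·2·(4²-2²-3·(8/5)²)/(6·4·10000) = -9/125000 rad
Superposition: θ = Σ θ_i = -43909/50625000 rad ≈ -0.000867 rad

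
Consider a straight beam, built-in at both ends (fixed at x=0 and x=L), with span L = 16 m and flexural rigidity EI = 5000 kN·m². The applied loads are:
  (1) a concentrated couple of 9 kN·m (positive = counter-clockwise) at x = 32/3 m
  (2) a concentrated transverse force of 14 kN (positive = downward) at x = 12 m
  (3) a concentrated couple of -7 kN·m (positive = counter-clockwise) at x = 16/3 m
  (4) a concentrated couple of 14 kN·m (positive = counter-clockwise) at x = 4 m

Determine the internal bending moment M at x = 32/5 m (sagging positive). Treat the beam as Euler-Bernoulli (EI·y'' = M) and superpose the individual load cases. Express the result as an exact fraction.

M(32/5) = 419/120 kN·m

Load 1 — applied couple M₀=9 kN·m at a=32/3 m (b=L-a=16/3):
  M_1 = R_Ax - M_A  [x≤a] with R_A=3/4, M_A=3 = (3/4)·(32/5) - 3 = 9/5 kN·m
Load 2 — point force P=14 kN at a=12 m (b=L-a=4):
  M_2 = Pb²(3a+b)x/L³ - Pab²/L²  [x≤a] = 14·4²·(3·12+4)·(32/5)/16³ - 14·12·4²/16² = 7/2 kN·m
Load 3 — applied couple M₀=-7 kN·m at a=16/3 m (b=L-a=32/3):
  M_3 = R_Ax - M_A - M₀  [x>a] with R_A=-7/12, M_A=0 = (-7/12)·(32/5) - 0 - (-7) = 49/15 kN·m
Load 4 — applied couple M₀=14 kN·m at a=4 m (b=L-a=12):
  M_4 = R_Ax - M_A - M₀  [x>a] with R_A=63/64, M_A=-21/8 = (63/64)·(32/5) - (-21/8) - 14 = -203/40 kN·m
Superposition: M = Σ M_i = 419/120 kN·m ≈ 3.491667 kN·m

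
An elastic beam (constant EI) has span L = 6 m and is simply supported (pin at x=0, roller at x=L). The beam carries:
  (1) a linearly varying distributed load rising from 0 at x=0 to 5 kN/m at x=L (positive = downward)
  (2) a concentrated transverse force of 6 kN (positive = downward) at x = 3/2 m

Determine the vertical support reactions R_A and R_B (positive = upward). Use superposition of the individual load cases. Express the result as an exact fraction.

Load 1 — triangular load w₀=5 kN/m (0→w₀ over full span):
  R_A = w₀L/6 = 5·6/6 = 5 kN
  R_B = w₀L/3 = 5·6/3 = 10 kN
Load 2 — point force P=6 kN at a=3/2 m (b=L-a=9/2):
  R_A = Pb/L = 6·(9/2)/6 = 9/2 kN
  R_B = Pa/L = 6·(3/2)/6 = 3/2 kN
Superposition: R_A = 19/2 kN, R_B = 23/2 kN

R_A = 19/2 kN, R_B = 23/2 kN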